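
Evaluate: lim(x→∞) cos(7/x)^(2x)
This is an exponential indeterminate form.

For exponential indeterminate forms, take the natural log:
  Let L = lim(x→∞) cos(7/x)^(2x)
  Then ln(L) = lim(x→∞) [exponent × ln(base)]
  Evaluate using L'Hôpital or standard limits, then exponentiate.
  L = 1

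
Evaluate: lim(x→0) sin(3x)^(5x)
This is an exponential indeterminate form.

For exponential indeterminate forms, take the natural log:
  Let L = lim(x→0) sin(3x)^(5x)
  Then ln(L) = lim(x→0) [exponent × ln(base)]
  Evaluate using L'Hôpital or standard limits, then exponentiate.
  L = 1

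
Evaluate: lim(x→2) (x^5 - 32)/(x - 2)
This is a standard limit.

Factor or rationalize the expression:
  lim(x→2) (x^5 - 32)/(x - 2) = 80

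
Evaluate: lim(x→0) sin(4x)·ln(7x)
This is a 0·∞ indeterminate form.

Rewrite 0·∞ as a quotient (0/0 or ∞/∞ form), then apply L'Hôpital's rule:
  lim(x→0) sin(4x)·ln(7x) = 0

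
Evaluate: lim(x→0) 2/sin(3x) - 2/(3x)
This is an ∞-∞ indeterminate form.

Combine fractions or rationalize to convert ∞-∞ to 0/0 form:
  lim(x→0) 2/sin(3x) - 2/(3x) = 0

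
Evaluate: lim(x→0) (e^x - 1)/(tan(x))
This is a 0/0 indeterminate form.

Apply L'Hôpital's rule: differentiate numerator and denominator separately.
  f(x) = e^(x) - 1   ⇒   f'(x) = e^(x)
  g(x) = tan(x)   ⇒   g'(x) = tan(x)^2 + 1
  lim(x→0) f'(x)/g'(x) = lim(x→0) (e^(x))/(tan(x)^2 + 1)
  = 1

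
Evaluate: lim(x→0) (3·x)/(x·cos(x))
This is a 0/0 indeterminate form.

Apply L'Hôpital's rule: differentiate numerator and denominator separately.
  f(x) = 3·x   ⇒   f'(x) = 3
  g(x) = x·cos(x)   ⇒   g'(x) = -x·sin(x) + cos(x)
  lim(x→0) f'(x)/g'(x) = lim(x→0) (3)/(-x·sin(x) + cos(x))
  = 3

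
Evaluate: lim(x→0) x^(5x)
This is an exponential indeterminate form.

For exponential indeterminate forms, take the natural log:
  Let L = lim(x→0) x^(5x)
  Then ln(L) = lim(x→0) [exponent × ln(base)]
  Evaluate using L'Hôpital or standard limits, then exponentiate.
  L = 1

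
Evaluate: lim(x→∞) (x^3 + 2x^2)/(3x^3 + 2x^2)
This is an ∞/∞ indeterminate form.

Apply L'Hôpital's rule: differentiate numerator and denominator separately.
  f(x) = x^3 + 2·x^2   ⇒   f'(x) = 3·x^2 + 4·x
  g(x) = 3·x^3 + 2·x^2   ⇒   g'(x) = 9·x^2 + 4·x
  lim(x→∞) f'(x)/g'(x) = lim(x→∞) (3·x^2 + 4·x)/(9·x^2 + 4·x)
  = 1/3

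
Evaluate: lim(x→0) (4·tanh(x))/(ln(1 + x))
This is a 0/0 indeterminate form.

Apply L'Hôpital's rule: differentiate numerator and denominator separately.
  f(x) = 4·tanh(x)   ⇒   f'(x) = 4 - 4·tanh(x)^2
  g(x) = ln(x + 1)   ⇒   g'(x) = 1/(x + 1)
  lim(x→0) f'(x)/g'(x) = lim(x→0) (4 - 4·tanh(x)^2)/(1/(x + 1))
  = 4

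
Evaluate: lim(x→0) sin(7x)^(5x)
This is an exponential indeterminate form.

For exponential indeterminate forms, take the natural log:
  Let L = lim(x→0) sin(7x)^(5x)
  Then ln(L) = lim(x→0) [exponent × ln(base)]
  Evaluate using L'Hôpital or standard limits, then exponentiate.
  L = 1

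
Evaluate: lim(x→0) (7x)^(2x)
This is an exponential indeterminate form.

For exponential indeterminate forms, take the natural log:
  Let L = lim(x→0) (7x)^(2x)
  Then ln(L) = lim(x→0) [exponent × ln(base)]
  Evaluate using L'Hôpital or standard limits, then exponentiate.
  L = 1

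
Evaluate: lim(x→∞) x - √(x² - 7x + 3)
This is an ∞-∞ indeterminate form.

Combine fractions or rationalize to convert ∞-∞ to 0/0 form:
  lim(x→∞) x - √(x² - 7x + 3) = 7/2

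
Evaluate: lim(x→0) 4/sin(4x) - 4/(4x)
This is an ∞-∞ indeterminate form.

Combine fractions or rationalize to convert ∞-∞ to 0/0 form:
  lim(x→0) 4/sin(4x) - 4/(4x) = 0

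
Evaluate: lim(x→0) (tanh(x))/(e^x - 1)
This is a 0/0 indeterminate form.

Apply L'Hôpital's rule: differentiate numerator and denominator separately.
  f(x) = tanh(x)   ⇒   f'(x) = 1 - tanh(x)^2
  g(x) = e^(x) - 1   ⇒   g'(x) = e^(x)
  lim(x→0) f'(x)/g'(x) = lim(x→0) (1 - tanh(x)^2)/(e^(x))
  = 1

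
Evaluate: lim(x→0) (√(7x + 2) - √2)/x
This is a standard limit.

Factor or rationalize the expression:
  lim(x→0) (√(7x + 2) - √2)/x = 7·sqrt(2)/4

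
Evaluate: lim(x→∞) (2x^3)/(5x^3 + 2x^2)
This is an ∞/∞ indeterminate form.

Apply L'Hôpital's rule: differentiate numerator and denominator separately.
  f(x) = 2·x^3   ⇒   f'(x) = 6·x^2
  g(x) = 5·x^3 + 2·x^2   ⇒   g'(x) = 15·x^2 + 4·x
  lim(x→∞) f'(x)/g'(x) = lim(x→∞) (6·x^2)/(15·x^2 + 4·x)
  = 2/5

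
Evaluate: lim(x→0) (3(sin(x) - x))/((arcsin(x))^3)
This is a 0/0 indeterminate form.

Apply L'Hôpital's rule: differentiate numerator and denominator separately.
  f(x) = -3·x + 3·sin(x)   ⇒   f'(x) = 3·cos(x) - 3
  g(x) = asin(x)^3   ⇒   g'(x) = 3·asin(x)^2/sqrt(1 - x^2)
  lim(x→0) f'(x)/g'(x) = lim(x→0) (3·cos(x) - 3)/(3·asin(x)^2/sqrt(1 - x^2))
  = -1/2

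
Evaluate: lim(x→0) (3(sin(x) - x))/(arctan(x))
This is a 0/0 indeterminate form.

Apply L'Hôpital's rule: differentiate numerator and denominator separately.
  f(x) = -3·x + 3·sin(x)   ⇒   f'(x) = 3·cos(x) - 3
  g(x) = atan(x)   ⇒   g'(x) = 1/(x^2 + 1)
  lim(x→0) f'(x)/g'(x) = lim(x→0) (3·cos(x) - 3)/(1/(x^2 + 1))
  = 0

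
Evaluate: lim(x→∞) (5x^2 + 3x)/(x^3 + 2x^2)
This is an ∞/∞ indeterminate form.

Apply L'Hôpital's rule: differentiate numerator and denominator separately.
  f(x) = 5·x^2 + 3·x   ⇒   f'(x) = 10·x + 3
  g(x) = x^3 + 2·x^2   ⇒   g'(x) = 3·x^2 + 4·x
  lim(x→∞) f'(x)/g'(x) = lim(x→∞) (10·x + 3)/(3·x^2 + 4·x)
  = 0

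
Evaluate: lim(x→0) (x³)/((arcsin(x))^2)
This is a 0/0 indeterminate form.

Apply L'Hôpital's rule: differentiate numerator and denominator separately.
  f(x) = x^3   ⇒   f'(x) = 3·x^2
  g(x) = asin(x)^2   ⇒   g'(x) = 2·asin(x)/sqrt(1 - x^2)
  lim(x→0) f'(x)/g'(x) = lim(x→0) (3·x^2)/(2·asin(x)/sqrt(1 - x^2))
  = 0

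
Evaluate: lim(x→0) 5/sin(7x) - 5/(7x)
This is an ∞-∞ indeterminate form.

Combine fractions or rationalize to convert ∞-∞ to 0/0 form:
  lim(x→0) 5/sin(7x) - 5/(7x) = 0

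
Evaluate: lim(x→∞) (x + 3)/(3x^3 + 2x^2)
This is an ∞/∞ indeterminate form.

Apply L'Hôpital's rule: differentiate numerator and denominator separately.
  f(x) = x + 3   ⇒   f'(x) = 1
  g(x) = 3·x^3 + 2·x^2   ⇒   g'(x) = 9·x^2 + 4·x
  lim(x→∞) f'(x)/g'(x) = lim(x→∞) (1)/(9·x^2 + 4·x)
  = 0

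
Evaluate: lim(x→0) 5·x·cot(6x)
This is a 0·∞ indeterminate form.

Rewrite 0·∞ as a quotient (0/0 or ∞/∞ form), then apply L'Hôpital's rule:
  lim(x→0) 5·x·cot(6x) = 5/6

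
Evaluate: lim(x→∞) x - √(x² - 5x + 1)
This is an ∞-∞ indeterminate form.

Combine fractions or rationalize to convert ∞-∞ to 0/0 form:
  lim(x→∞) x - √(x² - 5x + 1) = 5/2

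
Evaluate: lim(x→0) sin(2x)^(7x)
This is an exponential indeterminate form.

For exponential indeterminate forms, take the natural log:
  Let L = lim(x→0) sin(2x)^(7x)
  Then ln(L) = lim(x→0) [exponent × ln(base)]
  Evaluate using L'Hôpital or standard limits, then exponentiate.
  L = 1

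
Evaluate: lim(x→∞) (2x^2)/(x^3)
This is an ∞/∞ indeterminate form.

Apply L'Hôpital's rule: differentiate numerator and denominator separately.
  f(x) = 2·x^2   ⇒   f'(x) = 4·x
  g(x) = x^3   ⇒   g'(x) = 3·x^2
  lim(x→∞) f'(x)/g'(x) = lim(x→∞) (4·x)/(3·x^2)
  = 0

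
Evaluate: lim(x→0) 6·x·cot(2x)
This is a 0·∞ indeterminate form.

Rewrite 0·∞ as a quotient (0/0 or ∞/∞ form), then apply L'Hôpital's rule:
  lim(x→0) 6·x·cot(2x) = 3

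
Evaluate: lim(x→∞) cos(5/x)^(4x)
This is an exponential indeterminate form.

For exponential indeterminate forms, take the natural log:
  Let L = lim(x→∞) cos(5/x)^(4x)
  Then ln(L) = lim(x→∞) [exponent × ln(base)]
  Evaluate using L'Hôpital or standard limits, then exponentiate.
  L = 1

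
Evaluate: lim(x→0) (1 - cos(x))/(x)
This is a 0/0 indeterminate form.

Apply L'Hôpital's rule: differentiate numerator and denominator separately.
  f(x) = 1 - cos(x)   ⇒   f'(x) = sin(x)
  g(x) = x   ⇒   g'(x) = 1
  lim(x→0) f'(x)/g'(x) = lim(x→0) (sin(x))/(1)
  = 0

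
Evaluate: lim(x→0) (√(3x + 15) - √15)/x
This is a standard limit.

Factor or rationalize the expression:
  lim(x→0) (√(3x + 15) - √15)/x = sqrt(15)/10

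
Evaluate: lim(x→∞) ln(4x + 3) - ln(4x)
This is an ∞-∞ indeterminate form.

Combine fractions or rationalize to convert ∞-∞ to 0/0 form:
  lim(x→∞) ln(4x + 3) - ln(4x) = 0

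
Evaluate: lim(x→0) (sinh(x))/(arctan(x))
This is a 0/0 indeterminate form.

Apply L'Hôpital's rule: differentiate numerator and denominator separately.
  f(x) = sinh(x)   ⇒   f'(x) = cosh(x)
  g(x) = atan(x)   ⇒   g'(x) = 1/(x^2 + 1)
  lim(x→0) f'(x)/g'(x) = lim(x→0) (cosh(x))/(1/(x^2 + 1))
  = 1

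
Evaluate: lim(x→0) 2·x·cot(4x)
This is a 0·∞ indeterminate form.

Rewrite 0·∞ as a quotient (0/0 or ∞/∞ form), then apply L'Hôpital's rule:
  lim(x→0) 2·x·cot(4x) = 1/2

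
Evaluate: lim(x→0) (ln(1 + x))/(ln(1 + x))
This is a 0/0 indeterminate form.

Apply L'Hôpital's rule: differentiate numerator and denominator separately.
  f(x) = ln(x + 1)   ⇒   f'(x) = 1/(x + 1)
  g(x) = ln(x + 1)   ⇒   g'(x) = 1/(x + 1)
  lim(x→0) f'(x)/g'(x) = lim(x→0) (1/(x + 1))/(1/(x + 1))
  = 1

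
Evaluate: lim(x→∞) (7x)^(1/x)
This is an exponential indeterminate form.

For exponential indeterminate forms, take the natural log:
  Let L = lim(x→∞) (7x)^(1/x)
  Then ln(L) = lim(x→∞) [exponent × ln(base)]
  Evaluate using L'Hôpital or standard limits, then exponentiate.
  L = 1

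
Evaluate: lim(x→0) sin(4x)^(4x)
This is an exponential indeterminate form.

For exponential indeterminate forms, take the natural log:
  Let L = lim(x→0) sin(4x)^(4x)
  Then ln(L) = lim(x→0) [exponent × ln(base)]
  Evaluate using L'Hôpital or standard limits, then exponentiate.
  L = 1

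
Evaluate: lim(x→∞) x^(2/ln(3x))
This is an exponential indeterminate form.

For exponential indeterminate forms, take the natural log:
  Let L = lim(x→∞) x^(2/ln(3x))
  Then ln(L) = lim(x→∞) [exponent × ln(base)]
  Evaluate using L'Hôpital or standard limits, then exponentiate.
  L = e²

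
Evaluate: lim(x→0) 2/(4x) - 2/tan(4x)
This is an ∞-∞ indeterminate form.

Combine fractions or rationalize to convert ∞-∞ to 0/0 form:
  lim(x→0) 2/(4x) - 2/tan(4x) = 0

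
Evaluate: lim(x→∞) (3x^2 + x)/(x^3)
This is an ∞/∞ indeterminate form.

Apply L'Hôpital's rule: differentiate numerator and denominator separately.
  f(x) = 3·x^2 + x   ⇒   f'(x) = 6·x + 1
  g(x) = x^3   ⇒   g'(x) = 3·x^2
  lim(x→∞) f'(x)/g'(x) = lim(x→∞) (6·x + 1)/(3·x^2)
  = 0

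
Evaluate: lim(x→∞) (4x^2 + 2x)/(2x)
This is an ∞/∞ indeterminate form.

Apply L'Hôpital's rule: differentiate numerator and denominator separately.
  f(x) = 4·x^2 + 2·x   ⇒   f'(x) = 8·x + 2
  g(x) = 2·x   ⇒   g'(x) = 2
  lim(x→∞) f'(x)/g'(x) = lim(x→∞) (8·x + 2)/(2)
  = ∞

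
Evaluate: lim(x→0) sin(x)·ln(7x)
This is a 0·∞ indeterminate form.

Rewrite 0·∞ as a quotient (0/0 or ∞/∞ form), then apply L'Hôpital's rule:
  lim(x→0) sin(x)·ln(7x) = 0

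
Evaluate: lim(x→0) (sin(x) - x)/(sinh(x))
This is a 0/0 indeterminate form.

Apply L'Hôpital's rule: differentiate numerator and denominator separately.
  f(x) = -x + sin(x)   ⇒   f'(x) = cos(x) - 1
  g(x) = sinh(x)   ⇒   g'(x) = cosh(x)
  lim(x→0) f'(x)/g'(x) = lim(x→0) (cos(x) - 1)/(cosh(x))
  = 0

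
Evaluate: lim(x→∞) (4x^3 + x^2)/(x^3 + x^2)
This is an ∞/∞ indeterminate form.

Apply L'Hôpital's rule: differentiate numerator and denominator separately.
  f(x) = 4·x^3 + x^2   ⇒   f'(x) = 12·x^2 + 2·x
  g(x) = x^3 + x^2   ⇒   g'(x) = 3·x^2 + 2·x
  lim(x→∞) f'(x)/g'(x) = lim(x→∞) (12·x^2 + 2·x)/(3·x^2 + 2·x)
  = 4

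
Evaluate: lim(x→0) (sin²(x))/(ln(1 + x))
This is a 0/0 indeterminate form.

Apply L'Hôpital's rule: differentiate numerator and denominator separately.
  f(x) = sin(x)^2   ⇒   f'(x) = 2·sin(x)·cos(x)
  g(x) = ln(x + 1)   ⇒   g'(x) = 1/(x + 1)
  lim(x→0) f'(x)/g'(x) = lim(x→0) (2·sin(x)·cos(x))/(1/(x + 1))
  = 0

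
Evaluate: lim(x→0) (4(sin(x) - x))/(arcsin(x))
This is a 0/0 indeterminate form.

Apply L'Hôpital's rule: differentiate numerator and denominator separately.
  f(x) = -4·x + 4·sin(x)   ⇒   f'(x) = 4·cos(x) - 4
  g(x) = asin(x)   ⇒   g'(x) = 1/sqrt(1 - x^2)
  lim(x→0) f'(x)/g'(x) = lim(x→0) (4·cos(x) - 4)/(1/sqrt(1 - x^2))
  = 0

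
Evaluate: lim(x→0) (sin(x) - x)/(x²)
This is a 0/0 indeterminate form.

Apply L'Hôpital's rule: differentiate numerator and denominator separately.
  f(x) = -x + sin(x)   ⇒   f'(x) = cos(x) - 1
  g(x) = x^2   ⇒   g'(x) = 2·x
  lim(x→0) f'(x)/g'(x) = lim(x→0) (cos(x) - 1)/(2·x)
  = 0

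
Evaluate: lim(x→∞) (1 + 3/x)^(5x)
This is an exponential indeterminate form.

For exponential indeterminate forms, take the natural log:
  Let L = lim(x→∞) (1 + 3/x)^(5x)
  Then ln(L) = lim(x→∞) [exponent × ln(base)]
  Evaluate using L'Hôpital or standard limits, then exponentiate.
  L = e^(15)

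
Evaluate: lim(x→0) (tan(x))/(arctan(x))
This is a 0/0 indeterminate form.

Apply L'Hôpital's rule: differentiate numerator and denominator separately.
  f(x) = tan(x)   ⇒   f'(x) = tan(x)^2 + 1
  g(x) = atan(x)   ⇒   g'(x) = 1/(x^2 + 1)
  lim(x→0) f'(x)/g'(x) = lim(x→0) (tan(x)^2 + 1)/(1/(x^2 + 1))
  = 1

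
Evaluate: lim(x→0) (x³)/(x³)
This is a 0/0 indeterminate form.

Apply L'Hôpital's rule: differentiate numerator and denominator separately.
  f(x) = x^3   ⇒   f'(x) = 3·x^2
  g(x) = x^3   ⇒   g'(x) = 3·x^2
  lim(x→0) f'(x)/g'(x) = lim(x→0) (3·x^2)/(3·x^2)
  = 1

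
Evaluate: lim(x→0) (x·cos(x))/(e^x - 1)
This is a 0/0 indeterminate form.

Apply L'Hôpital's rule: differentiate numerator and denominator separately.
  f(x) = x·cos(x)   ⇒   f'(x) = -x·sin(x) + cos(x)
  g(x) = e^(x) - 1   ⇒   g'(x) = e^(x)
  lim(x→0) f'(x)/g'(x) = lim(x→0) (-x·sin(x) + cos(x))/(e^(x))
  = 1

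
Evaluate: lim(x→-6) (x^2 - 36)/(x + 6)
This is a standard limit.

Factor or rationalize the expression:
  lim(x→-6) (x^2 - 36)/(x + 6) = -12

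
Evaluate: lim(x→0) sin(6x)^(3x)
This is an exponential indeterminate form.

For exponential indeterminate forms, take the natural log:
  Let L = lim(x→0) sin(6x)^(3x)
  Then ln(L) = lim(x→0) [exponent × ln(base)]
  Evaluate using L'Hôpital or standard limits, then exponentiate.
  L = 1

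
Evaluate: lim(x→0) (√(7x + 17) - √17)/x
This is a standard limit.

Factor or rationalize the expression:
  lim(x→0) (√(7x + 17) - √17)/x = 7·sqrt(17)/34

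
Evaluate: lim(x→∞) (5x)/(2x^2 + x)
This is an ∞/∞ indeterminate form.

Apply L'Hôpital's rule: differentiate numerator and denominator separately.
  f(x) = 5·x   ⇒   f'(x) = 5
  g(x) = 2·x^2 + x   ⇒   g'(x) = 4·x + 1
  lim(x→∞) f'(x)/g'(x) = lim(x→∞) (5)/(4·x + 1)
  = 0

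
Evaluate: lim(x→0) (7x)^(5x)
This is an exponential indeterminate form.

For exponential indeterminate forms, take the natural log:
  Let L = lim(x→0) (7x)^(5x)
  Then ln(L) = lim(x→0) [exponent × ln(base)]
  Evaluate using L'Hôpital or standard limits, then exponentiate.
  L = 1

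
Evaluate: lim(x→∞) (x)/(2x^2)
This is an ∞/∞ indeterminate form.

Apply L'Hôpital's rule: differentiate numerator and denominator separately.
  f(x) = x   ⇒   f'(x) = 1
  g(x) = 2·x^2   ⇒   g'(x) = 4·x
  lim(x→∞) f'(x)/g'(x) = lim(x→∞) (1)/(4·x)
  = 0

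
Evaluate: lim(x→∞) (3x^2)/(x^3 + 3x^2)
This is an ∞/∞ indeterminate form.

Apply L'Hôpital's rule: differentiate numerator and denominator separately.
  f(x) = 3·x^2   ⇒   f'(x) = 6·x
  g(x) = x^3 + 3·x^2   ⇒   g'(x) = 3·x^2 + 6·x
  lim(x→∞) f'(x)/g'(x) = lim(x→∞) (6·x)/(3·x^2 + 6·x)
  = 0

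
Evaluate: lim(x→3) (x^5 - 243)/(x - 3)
This is a standard limit.

Factor or rationalize the expression:
  lim(x→3) (x^5 - 243)/(x - 3) = 405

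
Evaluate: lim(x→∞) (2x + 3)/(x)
This is an ∞/∞ indeterminate form.

Apply L'Hôpital's rule: differentiate numerator and denominator separately.
  f(x) = 2·x + 3   ⇒   f'(x) = 2
  g(x) = x   ⇒   g'(x) = 1
  lim(x→∞) f'(x)/g'(x) = lim(x→∞) (2)/(1)
  = 2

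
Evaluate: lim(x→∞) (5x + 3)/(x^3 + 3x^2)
This is an ∞/∞ indeterminate form.

Apply L'Hôpital's rule: differentiate numerator and denominator separately.
  f(x) = 5·x + 3   ⇒   f'(x) = 5
  g(x) = x^3 + 3·x^2   ⇒   g'(x) = 3·x^2 + 6·x
  lim(x→∞) f'(x)/g'(x) = lim(x→∞) (5)/(3·x^2 + 6·x)
  = 0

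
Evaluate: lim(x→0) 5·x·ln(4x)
This is a 0·∞ indeterminate form.

Rewrite 0·∞ as a quotient (0/0 or ∞/∞ form), then apply L'Hôpital's rule:
  lim(x→0) 5·x·ln(4x) = 0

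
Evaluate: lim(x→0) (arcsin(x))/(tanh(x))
This is a 0/0 indeterminate form.

Apply L'Hôpital's rule: differentiate numerator and denominator separately.
  f(x) = asin(x)   ⇒   f'(x) = 1/sqrt(1 - x^2)
  g(x) = tanh(x)   ⇒   g'(x) = 1 - tanh(x)^2
  lim(x→0) f'(x)/g'(x) = lim(x→0) (1/sqrt(1 - x^2))/(1 - tanh(x)^2)
  = 1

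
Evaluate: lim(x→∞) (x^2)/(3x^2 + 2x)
This is an ∞/∞ indeterminate form.

Apply L'Hôpital's rule: differentiate numerator and denominator separately.
  f(x) = x^2   ⇒   f'(x) = 2·x
  g(x) = 3·x^2 + 2·x   ⇒   g'(x) = 6·x + 2
  lim(x→∞) f'(x)/g'(x) = lim(x→∞) (2·x)/(6·x + 2)
  = 1/3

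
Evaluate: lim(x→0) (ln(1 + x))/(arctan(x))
This is a 0/0 indeterminate form.

Apply L'Hôpital's rule: differentiate numerator and denominator separately.
  f(x) = ln(x + 1)   ⇒   f'(x) = 1/(x + 1)
  g(x) = atan(x)   ⇒   g'(x) = 1/(x^2 + 1)
  lim(x→0) f'(x)/g'(x) = lim(x→0) (1/(x + 1))/(1/(x^2 + 1))
  = 1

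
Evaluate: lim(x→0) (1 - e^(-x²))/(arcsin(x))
This is a 0/0 indeterminate form.

Apply L'Hôpital's rule: differentiate numerator and denominator separately.
  f(x) = 1 - e^(-x^2)   ⇒   f'(x) = 2·x·e^(-x^2)
  g(x) = asin(x)   ⇒   g'(x) = 1/sqrt(1 - x^2)
  lim(x→0) f'(x)/g'(x) = lim(x→0) (2·x·e^(-x^2))/(1/sqrt(1 - x^2))
  = 0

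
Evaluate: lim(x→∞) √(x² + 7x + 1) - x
This is an ∞-∞ indeterminate form.

Combine fractions or rationalize to convert ∞-∞ to 0/0 form:
  lim(x→∞) √(x² + 7x + 1) - x = 7/2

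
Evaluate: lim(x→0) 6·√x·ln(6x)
This is a 0·∞ indeterminate form.

Rewrite 0·∞ as a quotient (0/0 or ∞/∞ form), then apply L'Hôpital's rule:
  lim(x→0) 6·√x·ln(6x) = 0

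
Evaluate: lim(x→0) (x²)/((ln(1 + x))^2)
This is a 0/0 indeterminate form.

Apply L'Hôpital's rule: differentiate numerator and denominator separately.
  f(x) = x^2   ⇒   f'(x) = 2·x
  g(x) = ln(x + 1)^2   ⇒   g'(x) = 2·ln(x + 1)/(x + 1)
  lim(x→0) f'(x)/g'(x) = lim(x→0) (2·x)/(2·ln(x + 1)/(x + 1))
  = 1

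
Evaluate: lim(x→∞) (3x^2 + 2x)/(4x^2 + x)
This is an ∞/∞ indeterminate form.

Apply L'Hôpital's rule: differentiate numerator and denominator separately.
  f(x) = 3·x^2 + 2·x   ⇒   f'(x) = 6·x + 2
  g(x) = 4·x^2 + x   ⇒   g'(x) = 8·x + 1
  lim(x→∞) f'(x)/g'(x) = lim(x→∞) (6·x + 2)/(8·x + 1)
  = 3/4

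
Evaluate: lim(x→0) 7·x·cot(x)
This is a 0·∞ indeterminate form.

Rewrite 0·∞ as a quotient (0/0 or ∞/∞ form), then apply L'Hôpital's rule:
  lim(x→0) 7·x·cot(x) = 7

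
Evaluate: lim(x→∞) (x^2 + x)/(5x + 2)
This is an ∞/∞ indeterminate form.

Apply L'Hôpital's rule: differentiate numerator and denominator separately.
  f(x) = x^2 + x   ⇒   f'(x) = 2·x + 1
  g(x) = 5·x + 2   ⇒   g'(x) = 5
  lim(x→∞) f'(x)/g'(x) = lim(x→∞) (2·x + 1)/(5)
  = ∞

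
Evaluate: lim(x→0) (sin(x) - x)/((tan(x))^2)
This is a 0/0 indeterminate form.

Apply L'Hôpital's rule: differentiate numerator and denominator separately.
  f(x) = -x + sin(x)   ⇒   f'(x) = cos(x) - 1
  g(x) = tan(x)^2   ⇒   g'(x) = (2·tan(x)^2 + 2)·tan(x)
  lim(x→0) f'(x)/g'(x) = lim(x→0) (cos(x) - 1)/((2·tan(x)^2 + 2)·tan(x))
  = 0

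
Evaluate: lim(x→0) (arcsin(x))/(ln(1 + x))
This is a 0/0 indeterminate form.

Apply L'Hôpital's rule: differentiate numerator and denominator separately.
  f(x) = asin(x)   ⇒   f'(x) = 1/sqrt(1 - x^2)
  g(x) = ln(x + 1)   ⇒   g'(x) = 1/(x + 1)
  lim(x→0) f'(x)/g'(x) = lim(x→0) (1/sqrt(1 - x^2))/(1/(x + 1))
  = 1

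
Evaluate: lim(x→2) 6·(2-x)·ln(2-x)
This is a 0·∞ indeterminate form.

Rewrite 0·∞ as a quotient (0/0 or ∞/∞ form), then apply L'Hôpital's rule:
  lim(x→2) 6·(2-x)·ln(2-x) = 0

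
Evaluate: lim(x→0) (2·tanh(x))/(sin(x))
This is a 0/0 indeterminate form.

Apply L'Hôpital's rule: differentiate numerator and denominator separately.
  f(x) = 2·tanh(x)   ⇒   f'(x) = 2 - 2·tanh(x)^2
  g(x) = sin(x)   ⇒   g'(x) = cos(x)
  lim(x→0) f'(x)/g'(x) = lim(x→0) (2 - 2·tanh(x)^2)/(cos(x))
  = 2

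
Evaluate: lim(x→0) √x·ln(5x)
This is a 0·∞ indeterminate form.

Rewrite 0·∞ as a quotient (0/0 or ∞/∞ form), then apply L'Hôpital's rule:
  lim(x→0) √x·ln(5x) = 0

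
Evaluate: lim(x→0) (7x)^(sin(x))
This is an exponential indeterminate form.

For exponential indeterminate forms, take the natural log:
  Let L = lim(x→0) (7x)^(sin(x))
  Then ln(L) = lim(x→0) [exponent × ln(base)]
  Evaluate using L'Hôpital or standard limits, then exponentiate.
  L = 1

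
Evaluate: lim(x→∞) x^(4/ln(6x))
This is an exponential indeterminate form.

For exponential indeterminate forms, take the natural log:
  Let L = lim(x→∞) x^(4/ln(6x))
  Then ln(L) = lim(x→∞) [exponent × ln(base)]
  Evaluate using L'Hôpital or standard limits, then exponentiate.
  L = e^(4)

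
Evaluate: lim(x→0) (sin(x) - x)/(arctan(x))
This is a 0/0 indeterminate form.

Apply L'Hôpital's rule: differentiate numerator and denominator separately.
  f(x) = -x + sin(x)   ⇒   f'(x) = cos(x) - 1
  g(x) = atan(x)   ⇒   g'(x) = 1/(x^2 + 1)
  lim(x→0) f'(x)/g'(x) = lim(x→0) (cos(x) - 1)/(1/(x^2 + 1))
  = 0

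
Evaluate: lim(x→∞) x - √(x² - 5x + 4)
This is an ∞-∞ indeterminate form.

Combine fractions or rationalize to convert ∞-∞ to 0/0 form:
  lim(x→∞) x - √(x² - 5x + 4) = 5/2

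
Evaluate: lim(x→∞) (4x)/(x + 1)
This is an ∞/∞ indeterminate form.

Apply L'Hôpital's rule: differentiate numerator and denominator separately.
  f(x) = 4·x   ⇒   f'(x) = 4
  g(x) = x + 1   ⇒   g'(x) = 1
  lim(x→∞) f'(x)/g'(x) = lim(x→∞) (4)/(1)
  = 4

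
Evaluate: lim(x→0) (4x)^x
This is an exponential indeterminate form.

For exponential indeterminate forms, take the natural log:
  Let L = lim(x→0) (4x)^x
  Then ln(L) = lim(x→0) [exponent × ln(base)]
  Evaluate using L'Hôpital or standard limits, then exponentiate.
  L = 1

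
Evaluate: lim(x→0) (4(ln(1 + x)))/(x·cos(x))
This is a 0/0 indeterminate form.

Apply L'Hôpital's rule: differentiate numerator and denominator separately.
  f(x) = 4·ln(x + 1)   ⇒   f'(x) = 4/(x + 1)
  g(x) = x·cos(x)   ⇒   g'(x) = -x·sin(x) + cos(x)
  lim(x→0) f'(x)/g'(x) = lim(x→0) (4/(x + 1))/(-x·sin(x) + cos(x))
  = 4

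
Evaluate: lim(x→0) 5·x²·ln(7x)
This is a 0·∞ indeterminate form.

Rewrite 0·∞ as a quotient (0/0 or ∞/∞ form), then apply L'Hôpital's rule:
  lim(x→0) 5·x²·ln(7x) = 0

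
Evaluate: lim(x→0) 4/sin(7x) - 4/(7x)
This is an ∞-∞ indeterminate form.

Combine fractions or rationalize to convert ∞-∞ to 0/0 form:
  lim(x→0) 4/sin(7x) - 4/(7x) = 0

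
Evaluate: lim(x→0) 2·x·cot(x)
This is a 0·∞ indeterminate form.

Rewrite 0·∞ as a quotient (0/0 or ∞/∞ form), then apply L'Hôpital's rule:
  lim(x→0) 2·x·cot(x) = 2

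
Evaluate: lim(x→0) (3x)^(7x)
This is an exponential indeterminate form.

For exponential indeterminate forms, take the natural log:
  Let L = lim(x→0) (3x)^(7x)
  Then ln(L) = lim(x→0) [exponent × ln(base)]
  Evaluate using L'Hôpital or standard limits, then exponentiate.
  L = 1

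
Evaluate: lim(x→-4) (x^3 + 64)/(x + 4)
This is a standard limit.

Factor or rationalize the expression:
  lim(x→-4) (x^3 + 64)/(x + 4) = 48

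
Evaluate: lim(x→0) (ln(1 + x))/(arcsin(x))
This is a 0/0 indeterminate form.

Apply L'Hôpital's rule: differentiate numerator and denominator separately.
  f(x) = ln(x + 1)   ⇒   f'(x) = 1/(x + 1)
  g(x) = asin(x)   ⇒   g'(x) = 1/sqrt(1 - x^2)
  lim(x→0) f'(x)/g'(x) = lim(x→0) (1/(x + 1))/(1/sqrt(1 - x^2))
  = 1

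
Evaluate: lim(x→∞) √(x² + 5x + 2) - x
This is an ∞-∞ indeterminate form.

Combine fractions or rationalize to convert ∞-∞ to 0/0 form:
  lim(x→∞) √(x² + 5x + 2) - x = 5/2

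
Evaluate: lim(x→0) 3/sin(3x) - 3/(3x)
This is an ∞-∞ indeterminate form.

Combine fractions or rationalize to convert ∞-∞ to 0/0 form:
  lim(x→0) 3/sin(3x) - 3/(3x) = 0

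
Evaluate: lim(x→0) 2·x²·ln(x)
This is a 0·∞ indeterminate form.

Rewrite 0·∞ as a quotient (0/0 or ∞/∞ form), then apply L'Hôpital's rule:
  lim(x→0) 2·x²·ln(x) = 0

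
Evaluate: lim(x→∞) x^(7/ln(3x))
This is an exponential indeterminate form.

For exponential indeterminate forms, take the natural log:
  Let L = lim(x→∞) x^(7/ln(3x))
  Then ln(L) = lim(x→∞) [exponent × ln(base)]
  Evaluate using L'Hôpital or standard limits, then exponentiate.
  L = e^(7)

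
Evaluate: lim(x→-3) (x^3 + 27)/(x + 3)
This is a standard limit.

Factor or rationalize the expression:
  lim(x→-3) (x^3 + 27)/(x + 3) = 27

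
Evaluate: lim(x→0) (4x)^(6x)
This is an exponential indeterminate form.

For exponential indeterminate forms, take the natural log:
  Let L = lim(x→0) (4x)^(6x)
  Then ln(L) = lim(x→0) [exponent × ln(base)]
  Evaluate using L'Hôpital or standard limits, then exponentiate.
  L = 1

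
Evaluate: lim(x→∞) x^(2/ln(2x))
This is an exponential indeterminate form.

For exponential indeterminate forms, take the natural log:
  Let L = lim(x→∞) x^(2/ln(2x))
  Then ln(L) = lim(x→∞) [exponent × ln(base)]
  Evaluate using L'Hôpital or standard limits, then exponentiate.
  L = e²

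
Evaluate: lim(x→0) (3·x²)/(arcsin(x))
This is a 0/0 indeterminate form.

Apply L'Hôpital's rule: differentiate numerator and denominator separately.
  f(x) = 3·x^2   ⇒   f'(x) = 6·x
  g(x) = asin(x)   ⇒   g'(x) = 1/sqrt(1 - x^2)
  lim(x→0) f'(x)/g'(x) = lim(x→0) (6·x)/(1/sqrt(1 - x^2))
  = 0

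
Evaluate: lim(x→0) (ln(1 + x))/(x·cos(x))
This is a 0/0 indeterminate form.

Apply L'Hôpital's rule: differentiate numerator and denominator separately.
  f(x) = ln(x + 1)   ⇒   f'(x) = 1/(x + 1)
  g(x) = x·cos(x)   ⇒   g'(x) = -x·sin(x) + cos(x)
  lim(x→0) f'(x)/g'(x) = lim(x→0) (1/(x + 1))/(-x·sin(x) + cos(x))
  = 1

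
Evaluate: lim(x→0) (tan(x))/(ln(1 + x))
This is a 0/0 indeterminate form.

Apply L'Hôpital's rule: differentiate numerator and denominator separately.
  f(x) = tan(x)   ⇒   f'(x) = tan(x)^2 + 1
  g(x) = ln(x + 1)   ⇒   g'(x) = 1/(x + 1)
  lim(x→0) f'(x)/g'(x) = lim(x→0) (tan(x)^2 + 1)/(1/(x + 1))
  = 1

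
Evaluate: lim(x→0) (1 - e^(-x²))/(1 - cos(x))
This is a 0/0 indeterminate form.

Apply L'Hôpital's rule: differentiate numerator and denominator separately.
  f(x) = 1 - e^(-x^2)   ⇒   f'(x) = 2·x·e^(-x^2)
  g(x) = 1 - cos(x)   ⇒   g'(x) = sin(x)
  lim(x→0) f'(x)/g'(x) = lim(x→0) (2·x·e^(-x^2))/(sin(x))
  = 2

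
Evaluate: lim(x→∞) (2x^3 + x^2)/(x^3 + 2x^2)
This is an ∞/∞ indeterminate form.

Apply L'Hôpital's rule: differentiate numerator and denominator separately.
  f(x) = 2·x^3 + x^2   ⇒   f'(x) = 6·x^2 + 2·x
  g(x) = x^3 + 2·x^2   ⇒   g'(x) = 3·x^2 + 4·x
  lim(x→∞) f'(x)/g'(x) = lim(x→∞) (6·x^2 + 2·x)/(3·x^2 + 4·x)
  = 2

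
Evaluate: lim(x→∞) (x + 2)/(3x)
This is an ∞/∞ indeterminate form.

Apply L'Hôpital's rule: differentiate numerator and denominator separately.
  f(x) = x + 2   ⇒   f'(x) = 1
  g(x) = 3·x   ⇒   g'(x) = 3
  lim(x→∞) f'(x)/g'(x) = lim(x→∞) (1)/(3)
  = 1/3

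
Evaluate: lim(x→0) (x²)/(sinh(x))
This is a 0/0 indeterminate form.

Apply L'Hôpital's rule: differentiate numerator and denominator separately.
  f(x) = x^2   ⇒   f'(x) = 2·x
  g(x) = sinh(x)   ⇒   g'(x) = cosh(x)
  lim(x→0) f'(x)/g'(x) = lim(x→0) (2·x)/(cosh(x))
  = 0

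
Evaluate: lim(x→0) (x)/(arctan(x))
This is a 0/0 indeterminate form.

Apply L'Hôpital's rule: differentiate numerator and denominator separately.
  f(x) = x   ⇒   f'(x) = 1
  g(x) = atan(x)   ⇒   g'(x) = 1/(x^2 + 1)
  lim(x→0) f'(x)/g'(x) = lim(x→0) (1)/(1/(x^2 + 1))
  = 1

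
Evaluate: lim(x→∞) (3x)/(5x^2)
This is an ∞/∞ indeterminate form.

Apply L'Hôpital's rule: differentiate numerator and denominator separately.
  f(x) = 3·x   ⇒   f'(x) = 3
  g(x) = 5·x^2   ⇒   g'(x) = 10·x
  lim(x→∞) f'(x)/g'(x) = lim(x→∞) (3)/(10·x)
  = 0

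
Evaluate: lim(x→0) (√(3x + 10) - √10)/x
This is a standard limit.

Factor or rationalize the expression:
  lim(x→0) (√(3x + 10) - √10)/x = 3·sqrt(10)/20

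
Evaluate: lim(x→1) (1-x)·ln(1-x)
This is a 0·∞ indeterminate form.

Rewrite 0·∞ as a quotient (0/0 or ∞/∞ form), then apply L'Hôpital's rule:
  lim(x→1) (1-x)·ln(1-x) = 0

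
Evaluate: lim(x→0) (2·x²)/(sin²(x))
This is a 0/0 indeterminate form.

Apply L'Hôpital's rule: differentiate numerator and denominator separately.
  f(x) = 2·x^2   ⇒   f'(x) = 4·x
  g(x) = sin(x)^2   ⇒   g'(x) = 2·sin(x)·cos(x)
  lim(x→0) f'(x)/g'(x) = lim(x→0) (4·x)/(2·sin(x)·cos(x))
  = 2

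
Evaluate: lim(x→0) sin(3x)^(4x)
This is an exponential indeterminate form.

For exponential indeterminate forms, take the natural log:
  Let L = lim(x→0) sin(3x)^(4x)
  Then ln(L) = lim(x→0) [exponent × ln(base)]
  Evaluate using L'Hôpital or standard limits, then exponentiate.
  L = 1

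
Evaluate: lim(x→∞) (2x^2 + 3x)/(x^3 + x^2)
This is an ∞/∞ indeterminate form.

Apply L'Hôpital's rule: differentiate numerator and denominator separately.
  f(x) = 2·x^2 + 3·x   ⇒   f'(x) = 4·x + 3
  g(x) = x^3 + x^2   ⇒   g'(x) = 3·x^2 + 2·x
  lim(x→∞) f'(x)/g'(x) = lim(x→∞) (4·x + 3)/(3·x^2 + 2·x)
  = 0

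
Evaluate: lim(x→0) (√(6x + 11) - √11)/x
This is a standard limit.

Factor or rationalize the expression:
  lim(x→0) (√(6x + 11) - √11)/x = 3·sqrt(11)/11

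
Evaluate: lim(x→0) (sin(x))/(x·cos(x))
This is a 0/0 indeterminate form.

Apply L'Hôpital's rule: differentiate numerator and denominator separately.
  f(x) = sin(x)   ⇒   f'(x) = cos(x)
  g(x) = x·cos(x)   ⇒   g'(x) = -x·sin(x) + cos(x)
  lim(x→0) f'(x)/g'(x) = lim(x→0) (cos(x))/(-x·sin(x) + cos(x))
  = 1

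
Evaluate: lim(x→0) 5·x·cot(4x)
This is a 0·∞ indeterminate form.

Rewrite 0·∞ as a quotient (0/0 or ∞/∞ form), then apply L'Hôpital's rule:
  lim(x→0) 5·x·cot(4x) = 5/4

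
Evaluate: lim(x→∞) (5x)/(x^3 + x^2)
This is an ∞/∞ indeterminate form.

Apply L'Hôpital's rule: differentiate numerator and denominator separately.
  f(x) = 5·x   ⇒   f'(x) = 5
  g(x) = x^3 + x^2   ⇒   g'(x) = 3·x^2 + 2·x
  lim(x→∞) f'(x)/g'(x) = lim(x→∞) (5)/(3·x^2 + 2·x)
  = 0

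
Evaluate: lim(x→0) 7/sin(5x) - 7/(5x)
This is an ∞-∞ indeterminate form.

Combine fractions or rationalize to convert ∞-∞ to 0/0 form:
  lim(x→0) 7/sin(5x) - 7/(5x) = 0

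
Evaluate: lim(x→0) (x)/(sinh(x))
This is a 0/0 indeterminate form.

Apply L'Hôpital's rule: differentiate numerator and denominator separately.
  f(x) = x   ⇒   f'(x) = 1
  g(x) = sinh(x)   ⇒   g'(x) = cosh(x)
  lim(x→0) f'(x)/g'(x) = lim(x→0) (1)/(cosh(x))
  = 1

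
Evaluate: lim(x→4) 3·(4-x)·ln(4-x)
This is a 0·∞ indeterminate form.

Rewrite 0·∞ as a quotient (0/0 or ∞/∞ form), then apply L'Hôpital's rule:
  lim(x→4) 3·(4-x)·ln(4-x) = 0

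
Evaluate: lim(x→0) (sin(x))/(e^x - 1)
This is a 0/0 indeterminate form.

Apply L'Hôpital's rule: differentiate numerator and denominator separately.
  f(x) = sin(x)   ⇒   f'(x) = cos(x)
  g(x) = e^(x) - 1   ⇒   g'(x) = e^(x)
  lim(x→0) f'(x)/g'(x) = lim(x→0) (cos(x))/(e^(x))
  = 1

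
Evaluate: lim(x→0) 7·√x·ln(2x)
This is a 0·∞ indeterminate form.

Rewrite 0·∞ as a quotient (0/0 or ∞/∞ form), then apply L'Hôpital's rule:
  lim(x→0) 7·√x·ln(2x) = 0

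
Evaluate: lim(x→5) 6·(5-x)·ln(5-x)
This is a 0·∞ indeterminate form.

Rewrite 0·∞ as a quotient (0/0 or ∞/∞ form), then apply L'Hôpital's rule:
  lim(x→5) 6·(5-x)·ln(5-x) = 0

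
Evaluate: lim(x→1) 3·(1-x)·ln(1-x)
This is a 0·∞ indeterminate form.

Rewrite 0·∞ as a quotient (0/0 or ∞/∞ form), then apply L'Hôpital's rule:
  lim(x→1) 3·(1-x)·ln(1-x) = 0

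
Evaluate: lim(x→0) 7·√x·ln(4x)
This is a 0·∞ indeterminate form.

Rewrite 0·∞ as a quotient (0/0 or ∞/∞ form), then apply L'Hôpital's rule:
  lim(x→0) 7·√x·ln(4x) = 0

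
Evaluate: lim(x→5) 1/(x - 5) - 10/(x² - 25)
This is an ∞-∞ indeterminate form.

Combine fractions or rationalize to convert ∞-∞ to 0/0 form:
  lim(x→5) 1/(x - 5) - 10/(x² - 25) = 1/10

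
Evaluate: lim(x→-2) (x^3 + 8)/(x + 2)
This is a standard limit.

Factor or rationalize the expression:
  lim(x→-2) (x^3 + 8)/(x + 2) = 12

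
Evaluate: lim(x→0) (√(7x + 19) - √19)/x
This is a standard limit.

Factor or rationalize the expression:
  lim(x→0) (√(7x + 19) - √19)/x = 7·sqrt(19)/38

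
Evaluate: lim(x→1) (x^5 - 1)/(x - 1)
This is a standard limit.

Factor or rationalize the expression:
  lim(x→1) (x^5 - 1)/(x - 1) = 5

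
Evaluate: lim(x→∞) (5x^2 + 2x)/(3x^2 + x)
This is an ∞/∞ indeterminate form.

Apply L'Hôpital's rule: differentiate numerator and denominator separately.
  f(x) = 5·x^2 + 2·x   ⇒   f'(x) = 10·x + 2
  g(x) = 3·x^2 + x   ⇒   g'(x) = 6·x + 1
  lim(x→∞) f'(x)/g'(x) = lim(x→∞) (10·x + 2)/(6·x + 1)
  = 5/3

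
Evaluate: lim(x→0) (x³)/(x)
This is a 0/0 indeterminate form.

Apply L'Hôpital's rule: differentiate numerator and denominator separately.
  f(x) = x^3   ⇒   f'(x) = 3·x^2
  g(x) = x   ⇒   g'(x) = 1
  lim(x→0) f'(x)/g'(x) = lim(x→0) (3·x^2)/(1)
  = 0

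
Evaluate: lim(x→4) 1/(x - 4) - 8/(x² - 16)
This is an ∞-∞ indeterminate form.

Combine fractions or rationalize to convert ∞-∞ to 0/0 form:
  lim(x→4) 1/(x - 4) - 8/(x² - 16) = 1/8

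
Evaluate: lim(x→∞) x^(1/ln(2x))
This is an exponential indeterminate form.

For exponential indeterminate forms, take the natural log:
  Let L = lim(x→∞) x^(1/ln(2x))
  Then ln(L) = lim(x→∞) [exponent × ln(base)]
  Evaluate using L'Hôpital or standard limits, then exponentiate.
  L = e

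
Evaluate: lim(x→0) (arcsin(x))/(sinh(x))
This is a 0/0 indeterminate form.

Apply L'Hôpital's rule: differentiate numerator and denominator separately.
  f(x) = asin(x)   ⇒   f'(x) = 1/sqrt(1 - x^2)
  g(x) = sinh(x)   ⇒   g'(x) = cosh(x)
  lim(x→0) f'(x)/g'(x) = lim(x→0) (1/sqrt(1 - x^2))/(cosh(x))
  = 1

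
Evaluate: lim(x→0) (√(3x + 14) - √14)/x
This is a standard limit.

Factor or rationalize the expression:
  lim(x→0) (√(3x + 14) - √14)/x = 3·sqrt(14)/28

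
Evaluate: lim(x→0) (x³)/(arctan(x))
This is a 0/0 indeterminate form.

Apply L'Hôpital's rule: differentiate numerator and denominator separately.
  f(x) = x^3   ⇒   f'(x) = 3·x^2
  g(x) = atan(x)   ⇒   g'(x) = 1/(x^2 + 1)
  lim(x→0) f'(x)/g'(x) = lim(x→0) (3·x^2)/(1/(x^2 + 1))
  = 0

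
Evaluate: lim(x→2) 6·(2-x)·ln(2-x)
This is a 0·∞ indeterminate form.

Rewrite 0·∞ as a quotient (0/0 or ∞/∞ form), then apply L'Hôpital's rule:
  lim(x→2) 6·(2-x)·ln(2-x) = 0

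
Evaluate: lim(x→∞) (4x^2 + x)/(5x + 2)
This is an ∞/∞ indeterminate form.

Apply L'Hôpital's rule: differentiate numerator and denominator separately.
  f(x) = 4·x^2 + x   ⇒   f'(x) = 8·x + 1
  g(x) = 5·x + 2   ⇒   g'(x) = 5
  lim(x→∞) f'(x)/g'(x) = lim(x→∞) (8·x + 1)/(5)
  = ∞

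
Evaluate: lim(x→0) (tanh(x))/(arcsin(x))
This is a 0/0 indeterminate form.

Apply L'Hôpital's rule: differentiate numerator and denominator separately.
  f(x) = tanh(x)   ⇒   f'(x) = 1 - tanh(x)^2
  g(x) = asin(x)   ⇒   g'(x) = 1/sqrt(1 - x^2)
  lim(x→0) f'(x)/g'(x) = lim(x→0) (1 - tanh(x)^2)/(1/sqrt(1 - x^2))
  = 1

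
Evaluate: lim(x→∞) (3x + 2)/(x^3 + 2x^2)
This is an ∞/∞ indeterminate form.

Apply L'Hôpital's rule: differentiate numerator and denominator separately.
  f(x) = 3·x + 2   ⇒   f'(x) = 3
  g(x) = x^3 + 2·x^2   ⇒   g'(x) = 3·x^2 + 4·x
  lim(x→∞) f'(x)/g'(x) = lim(x→∞) (3)/(3·x^2 + 4·x)
  = 0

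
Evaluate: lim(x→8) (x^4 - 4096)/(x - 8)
This is a standard limit.

Factor or rationalize the expression:
  lim(x→8) (x^4 - 4096)/(x - 8) = 2048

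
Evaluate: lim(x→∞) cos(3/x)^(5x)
This is an exponential indeterminate form.

For exponential indeterminate forms, take the natural log:
  Let L = lim(x→∞) cos(3/x)^(5x)
  Then ln(L) = lim(x→∞) [exponent × ln(base)]
  Evaluate using L'Hôpital or standard limits, then exponentiate.
  L = 1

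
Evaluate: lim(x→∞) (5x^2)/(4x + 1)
This is an ∞/∞ indeterminate form.

Apply L'Hôpital's rule: differentiate numerator and denominator separately.
  f(x) = 5·x^2   ⇒   f'(x) = 10·x
  g(x) = 4·x + 1   ⇒   g'(x) = 4
  lim(x→∞) f'(x)/g'(x) = lim(x→∞) (10·x)/(4)
  = ∞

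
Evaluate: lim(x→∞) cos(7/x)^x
This is an exponential indeterminate form.

For exponential indeterminate forms, take the natural log:
  Let L = lim(x→∞) cos(7/x)^x
  Then ln(L) = lim(x→∞) [exponent × ln(base)]
  Evaluate using L'Hôpital or standard limits, then exponentiate.
  L = 1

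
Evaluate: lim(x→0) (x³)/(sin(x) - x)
This is a 0/0 indeterminate form.

Apply L'Hôpital's rule: differentiate numerator and denominator separately.
  f(x) = x^3   ⇒   f'(x) = 3·x^2
  g(x) = -x + sin(x)   ⇒   g'(x) = cos(x) - 1
  lim(x→0) f'(x)/g'(x) = lim(x→0) (3·x^2)/(cos(x) - 1)
  = -6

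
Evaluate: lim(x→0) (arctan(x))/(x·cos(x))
This is a 0/0 indeterminate form.

Apply L'Hôpital's rule: differentiate numerator and denominator separately.
  f(x) = atan(x)   ⇒   f'(x) = 1/(x^2 + 1)
  g(x) = x·cos(x)   ⇒   g'(x) = -x·sin(x) + cos(x)
  lim(x→0) f'(x)/g'(x) = lim(x→0) (1/(x^2 + 1))/(-x·sin(x) + cos(x))
  = 1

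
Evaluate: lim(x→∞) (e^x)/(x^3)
This is an ∞/∞ indeterminate form.

Apply L'Hôpital's rule: differentiate numerator and denominator separately.
  f(x) = e^(x)   ⇒   f'(x) = e^(x)
  g(x) = x^3   ⇒   g'(x) = 3·x^2
  lim(x→∞) f'(x)/g'(x) = lim(x→∞) (e^(x))/(3·x^2)
  = ∞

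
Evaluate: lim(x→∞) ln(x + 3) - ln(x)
This is an ∞-∞ indeterminate form.

Combine fractions or rationalize to convert ∞-∞ to 0/0 form:
  lim(x→∞) ln(x + 3) - ln(x) = 0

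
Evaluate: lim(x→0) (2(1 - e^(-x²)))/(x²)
This is a 0/0 indeterminate form.

Apply L'Hôpital's rule: differentiate numerator and denominator separately.
  f(x) = 2 - 2·e^(-x^2)   ⇒   f'(x) = 4·x·e^(-x^2)
  g(x) = x^2   ⇒   g'(x) = 2·x
  lim(x→0) f'(x)/g'(x) = lim(x→0) (4·x·e^(-x^2))/(2·x)
  = 2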